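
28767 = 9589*3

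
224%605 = 224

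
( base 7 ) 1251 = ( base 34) E1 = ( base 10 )477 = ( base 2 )111011101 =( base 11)3A4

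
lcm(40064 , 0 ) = 0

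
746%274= 198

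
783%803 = 783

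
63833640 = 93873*680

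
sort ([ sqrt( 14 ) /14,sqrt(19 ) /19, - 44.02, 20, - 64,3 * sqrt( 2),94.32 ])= [  -  64,  -  44.02,sqrt(19)/19,sqrt(14)/14, 3*sqrt( 2 ),20,94.32]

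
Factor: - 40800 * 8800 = - 359040000 = - 2^10*3^1*5^4*11^1*17^1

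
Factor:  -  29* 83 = -29^1 * 83^1 =- 2407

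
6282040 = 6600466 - 318426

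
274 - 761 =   -  487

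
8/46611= 8/46611 = 0.00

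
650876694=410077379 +240799315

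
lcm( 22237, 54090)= 2001330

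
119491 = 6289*19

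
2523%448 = 283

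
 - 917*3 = - 2751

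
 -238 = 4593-4831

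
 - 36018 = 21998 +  - 58016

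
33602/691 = 33602/691 = 48.63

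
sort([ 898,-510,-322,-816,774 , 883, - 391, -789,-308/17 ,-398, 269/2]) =[ - 816 ,-789, - 510, - 398 , - 391 ,-322 ,-308/17,269/2,  774,883, 898] 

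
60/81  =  20/27  =  0.74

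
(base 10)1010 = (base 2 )1111110010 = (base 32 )VI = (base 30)13K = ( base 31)11I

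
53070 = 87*610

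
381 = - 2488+2869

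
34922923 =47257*739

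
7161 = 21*341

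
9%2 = 1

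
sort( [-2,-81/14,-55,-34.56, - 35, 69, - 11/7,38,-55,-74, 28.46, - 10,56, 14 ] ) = [ - 74, - 55, - 55,-35, - 34.56,- 10,  -  81/14,- 2, - 11/7, 14, 28.46,38, 56, 69] 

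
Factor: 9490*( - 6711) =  - 2^1*3^1 * 5^1*13^1*73^1*2237^1 = -  63687390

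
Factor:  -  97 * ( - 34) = 2^1*17^1  *97^1 = 3298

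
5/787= 5/787 =0.01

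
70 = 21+49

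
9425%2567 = 1724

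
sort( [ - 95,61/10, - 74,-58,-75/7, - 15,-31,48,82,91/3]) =[ - 95,-74, - 58,-31,-15, -75/7,61/10,  91/3,48,82]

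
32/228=8/57 = 0.14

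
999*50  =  49950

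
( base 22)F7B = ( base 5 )214200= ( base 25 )BM0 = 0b1110100000001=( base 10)7425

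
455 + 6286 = 6741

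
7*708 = 4956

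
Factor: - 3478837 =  - 983^1 * 3539^1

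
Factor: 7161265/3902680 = 1432253/780536 = 2^(-3)*41^1*43^( -1) *181^1*193^1*2269^( - 1) 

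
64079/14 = 4577 + 1/14 = 4577.07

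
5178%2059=1060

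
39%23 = 16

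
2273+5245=7518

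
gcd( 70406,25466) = 1498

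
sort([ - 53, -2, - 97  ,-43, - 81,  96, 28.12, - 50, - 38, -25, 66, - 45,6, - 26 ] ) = [ -97, - 81,-53, - 50, - 45, - 43, - 38, - 26,  -  25, - 2, 6,28.12,  66,96]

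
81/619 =81/619 = 0.13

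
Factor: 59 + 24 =83 = 83^1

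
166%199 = 166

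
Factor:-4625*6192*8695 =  - 249007410000 = - 2^4*3^2*5^4*37^2* 43^1*47^1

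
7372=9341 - 1969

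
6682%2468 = 1746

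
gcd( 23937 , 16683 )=3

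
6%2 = 0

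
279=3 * 93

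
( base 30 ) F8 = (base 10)458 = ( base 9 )558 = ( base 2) 111001010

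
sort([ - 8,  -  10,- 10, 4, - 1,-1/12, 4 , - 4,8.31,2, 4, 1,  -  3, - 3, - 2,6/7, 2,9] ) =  [ - 10,-10, - 8, - 4, - 3, - 3,-2,-1, - 1/12,6/7,1,2, 2,4, 4, 4 , 8.31,9]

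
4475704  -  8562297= -4086593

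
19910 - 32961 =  - 13051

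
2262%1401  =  861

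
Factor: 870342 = 2^1*3^1*11^1*13187^1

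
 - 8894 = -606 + - 8288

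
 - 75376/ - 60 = 1256+4/15=1256.27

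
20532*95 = 1950540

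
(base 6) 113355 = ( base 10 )9863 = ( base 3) 111112022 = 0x2687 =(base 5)303423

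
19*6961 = 132259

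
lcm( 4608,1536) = 4608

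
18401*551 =10138951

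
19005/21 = 905=905.00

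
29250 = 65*450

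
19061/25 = 762+11/25= 762.44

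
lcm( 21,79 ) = 1659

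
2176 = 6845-4669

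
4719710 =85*55526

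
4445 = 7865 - 3420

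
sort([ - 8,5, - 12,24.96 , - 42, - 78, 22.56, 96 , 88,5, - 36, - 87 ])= [ - 87, - 78, - 42,  -  36,-12, - 8,5,5,22.56, 24.96,88,96 ] 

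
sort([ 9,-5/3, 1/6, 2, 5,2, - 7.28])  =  [ - 7.28,-5/3, 1/6,2,2, 5,  9 ] 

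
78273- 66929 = 11344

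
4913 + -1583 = 3330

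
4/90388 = 1/22597=0.00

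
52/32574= 26/16287 = 0.00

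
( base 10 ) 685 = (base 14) 36D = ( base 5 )10220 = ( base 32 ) LD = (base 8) 1255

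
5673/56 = 101 + 17/56 = 101.30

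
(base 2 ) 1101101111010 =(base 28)8R6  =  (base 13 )3281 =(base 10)7034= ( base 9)10575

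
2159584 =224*9641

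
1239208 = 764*1622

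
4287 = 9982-5695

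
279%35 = 34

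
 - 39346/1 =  - 39346 = - 39346.00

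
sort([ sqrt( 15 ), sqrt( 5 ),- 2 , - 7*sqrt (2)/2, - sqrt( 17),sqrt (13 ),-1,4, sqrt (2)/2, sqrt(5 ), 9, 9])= [ - 7* sqrt(2 )/2, - sqrt(17), - 2,  -  1 , sqrt(2 ) /2, sqrt(5), sqrt(5),sqrt ( 13 ), sqrt( 15 ), 4, 9 , 9 ]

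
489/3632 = 489/3632 = 0.13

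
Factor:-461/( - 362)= 2^( - 1) *181^( - 1)*461^1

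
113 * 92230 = 10421990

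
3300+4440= 7740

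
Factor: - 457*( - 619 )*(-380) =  - 2^2*5^1 *19^1*457^1*619^1 = -107495540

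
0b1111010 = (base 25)4M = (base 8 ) 172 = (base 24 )52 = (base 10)122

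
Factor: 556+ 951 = 1507 = 11^1 *137^1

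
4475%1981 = 513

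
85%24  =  13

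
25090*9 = 225810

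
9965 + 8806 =18771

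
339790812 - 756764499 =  - 416973687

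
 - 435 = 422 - 857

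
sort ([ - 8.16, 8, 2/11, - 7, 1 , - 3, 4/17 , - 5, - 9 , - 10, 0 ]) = [ - 10, - 9, - 8.16, - 7, - 5 ,-3, 0,  2/11, 4/17,1, 8]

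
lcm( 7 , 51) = 357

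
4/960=1/240 = 0.00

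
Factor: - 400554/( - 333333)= 2^1*13^( - 1)* 17^2*37^( - 1)=578/481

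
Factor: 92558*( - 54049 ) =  - 5002667342 = - 2^1*46279^1*54049^1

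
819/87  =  273/29 = 9.41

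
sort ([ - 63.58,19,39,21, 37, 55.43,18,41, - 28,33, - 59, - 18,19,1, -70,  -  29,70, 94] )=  [ -70, - 63.58, - 59, - 29, - 28, - 18, 1 , 18,19,19 , 21,33, 37,39,41, 55.43, 70,94]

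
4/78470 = 2/39235 = 0.00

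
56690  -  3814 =52876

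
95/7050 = 19/1410 = 0.01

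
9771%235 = 136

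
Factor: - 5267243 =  - 47^1 * 112069^1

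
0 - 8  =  -8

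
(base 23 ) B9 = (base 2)100000110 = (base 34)7o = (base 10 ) 262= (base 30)8M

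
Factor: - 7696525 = -5^2*31^1*9931^1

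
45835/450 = 9167/90=101.86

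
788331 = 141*5591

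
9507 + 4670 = 14177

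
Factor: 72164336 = 2^4*653^1*6907^1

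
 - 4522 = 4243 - 8765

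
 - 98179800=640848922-739028722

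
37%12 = 1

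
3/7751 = 3/7751= 0.00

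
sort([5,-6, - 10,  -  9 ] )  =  [ - 10,-9,-6,5]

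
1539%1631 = 1539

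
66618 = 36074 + 30544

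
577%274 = 29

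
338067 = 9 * 37563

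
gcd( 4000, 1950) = 50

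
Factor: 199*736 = 2^5*23^1*199^1 = 146464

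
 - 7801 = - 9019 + 1218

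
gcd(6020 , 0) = 6020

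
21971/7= 3138 + 5/7 =3138.71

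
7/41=7/41=0.17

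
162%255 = 162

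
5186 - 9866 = -4680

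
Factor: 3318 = 2^1*3^1*7^1*79^1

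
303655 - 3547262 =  - 3243607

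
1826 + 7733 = 9559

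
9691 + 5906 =15597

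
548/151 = 548/151 = 3.63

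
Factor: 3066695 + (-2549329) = 517366 = 2^1*167^1 * 1549^1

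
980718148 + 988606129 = 1969324277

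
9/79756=9/79756 =0.00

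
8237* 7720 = 63589640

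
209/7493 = 209/7493 = 0.03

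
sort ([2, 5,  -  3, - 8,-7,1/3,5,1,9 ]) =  [ - 8,-7, - 3,1/3,1 , 2, 5,5,9 ] 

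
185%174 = 11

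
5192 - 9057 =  - 3865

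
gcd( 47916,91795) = 11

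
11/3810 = 11/3810 = 0.00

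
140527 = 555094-414567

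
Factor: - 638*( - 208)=2^5*11^1 *13^1 * 29^1 = 132704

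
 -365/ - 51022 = 365/51022=0.01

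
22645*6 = 135870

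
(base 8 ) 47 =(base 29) 1A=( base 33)16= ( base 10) 39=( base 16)27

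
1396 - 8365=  - 6969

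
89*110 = 9790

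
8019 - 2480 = 5539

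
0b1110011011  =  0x39b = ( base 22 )1jl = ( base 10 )923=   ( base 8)1633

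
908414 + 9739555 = 10647969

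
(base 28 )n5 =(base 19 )1f3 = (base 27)O1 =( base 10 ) 649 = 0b1010001001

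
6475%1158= 685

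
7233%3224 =785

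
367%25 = 17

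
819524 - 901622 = -82098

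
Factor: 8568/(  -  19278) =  - 2^2 * 3^(-2 ) = - 4/9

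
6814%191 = 129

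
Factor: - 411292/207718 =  - 794/401 = - 2^1*397^1*401^( - 1 )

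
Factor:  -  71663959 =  -17^1*29^1*61^1 * 2383^1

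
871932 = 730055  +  141877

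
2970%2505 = 465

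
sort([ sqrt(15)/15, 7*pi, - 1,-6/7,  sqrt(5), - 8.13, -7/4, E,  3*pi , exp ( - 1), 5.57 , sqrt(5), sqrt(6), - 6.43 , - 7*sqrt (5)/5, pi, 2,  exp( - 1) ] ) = [ - 8.13 , - 6.43, - 7*sqrt( 5)/5, - 7/4, - 1, - 6/7, sqrt ( 15)/15, exp ( - 1), exp( - 1), 2,  sqrt( 5 ), sqrt(5), sqrt( 6) , E, pi,  5.57,  3*pi , 7*pi ]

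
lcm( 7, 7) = 7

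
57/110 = 57/110  =  0.52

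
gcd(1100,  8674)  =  2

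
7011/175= 7011/175 =40.06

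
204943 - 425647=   -220704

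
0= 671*0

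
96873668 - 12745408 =84128260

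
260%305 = 260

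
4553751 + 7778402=12332153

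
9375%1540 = 135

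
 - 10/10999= -1 + 10989/10999 = -0.00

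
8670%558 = 300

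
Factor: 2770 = 2^1*5^1 * 277^1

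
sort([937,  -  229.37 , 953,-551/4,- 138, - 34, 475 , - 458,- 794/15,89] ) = [ - 458,-229.37, - 138,-551/4, - 794/15,  -  34 , 89 , 475, 937,  953]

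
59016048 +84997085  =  144013133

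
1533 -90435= - 88902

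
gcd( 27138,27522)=6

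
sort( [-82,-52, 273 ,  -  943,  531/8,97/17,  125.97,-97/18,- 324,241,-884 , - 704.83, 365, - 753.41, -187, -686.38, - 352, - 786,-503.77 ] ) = [ - 943,- 884, - 786,  -  753.41,-704.83,-686.38,- 503.77, - 352, - 324,  -  187,  -  82, - 52, - 97/18 , 97/17, 531/8, 125.97,241, 273,365 ]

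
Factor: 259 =7^1*37^1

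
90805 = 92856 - 2051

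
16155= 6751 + 9404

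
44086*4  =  176344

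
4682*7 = 32774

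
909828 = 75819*12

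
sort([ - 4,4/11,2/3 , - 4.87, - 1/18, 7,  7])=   [-4.87,  -  4, - 1/18, 4/11, 2/3, 7, 7]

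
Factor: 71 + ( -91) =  - 20=-2^2*5^1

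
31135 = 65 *479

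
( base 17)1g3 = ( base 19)1AD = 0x234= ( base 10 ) 564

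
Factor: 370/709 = 2^1 * 5^1*37^1*709^(-1)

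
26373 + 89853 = 116226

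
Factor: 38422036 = 2^2*9605509^1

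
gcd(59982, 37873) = 1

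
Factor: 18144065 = 5^1*43^1*84391^1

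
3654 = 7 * 522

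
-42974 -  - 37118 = - 5856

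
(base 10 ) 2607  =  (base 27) 3FF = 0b101000101111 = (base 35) 24h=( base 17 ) 906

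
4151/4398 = 4151/4398 = 0.94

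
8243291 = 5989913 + 2253378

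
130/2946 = 65/1473 = 0.04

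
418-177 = 241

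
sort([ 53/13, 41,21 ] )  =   [53/13,21, 41 ]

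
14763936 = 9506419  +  5257517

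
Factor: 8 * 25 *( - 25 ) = - 2^3 * 5^4 = -5000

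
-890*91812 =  - 81712680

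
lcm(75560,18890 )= 75560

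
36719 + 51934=88653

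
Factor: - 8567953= - 8567953^1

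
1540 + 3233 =4773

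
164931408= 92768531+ 72162877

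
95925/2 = 47962+1/2 = 47962.50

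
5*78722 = 393610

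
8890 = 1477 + 7413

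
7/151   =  7/151 = 0.05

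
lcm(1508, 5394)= 140244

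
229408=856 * 268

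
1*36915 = 36915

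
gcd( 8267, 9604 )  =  7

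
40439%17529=5381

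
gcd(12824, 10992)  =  1832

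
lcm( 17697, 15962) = 814062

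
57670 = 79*730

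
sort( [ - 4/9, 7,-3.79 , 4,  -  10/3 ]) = [- 3.79,-10/3, - 4/9,4,7 ]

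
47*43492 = 2044124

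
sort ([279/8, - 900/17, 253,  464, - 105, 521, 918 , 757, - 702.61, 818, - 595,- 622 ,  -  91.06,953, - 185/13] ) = [ - 702.61,-622, -595, - 105,- 91.06,-900/17,- 185/13, 279/8, 253,464, 521, 757, 818, 918, 953]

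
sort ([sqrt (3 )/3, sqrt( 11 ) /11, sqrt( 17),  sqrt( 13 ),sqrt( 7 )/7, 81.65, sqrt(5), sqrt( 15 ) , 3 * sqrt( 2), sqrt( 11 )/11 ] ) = [ sqrt ( 11 )/11,sqrt( 11 ) /11, sqrt( 7)/7, sqrt(3)/3,sqrt( 5), sqrt( 13 ),sqrt(15), sqrt ( 17 ),3*sqrt(2 ) , 81.65 ] 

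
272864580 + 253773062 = 526637642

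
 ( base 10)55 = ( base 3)2001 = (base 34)1L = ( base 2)110111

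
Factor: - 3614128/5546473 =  - 157136/241151 = - 2^4*7^1*23^1*61^1*239^( -1 ) * 1009^( - 1)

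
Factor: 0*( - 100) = 0 = 0^1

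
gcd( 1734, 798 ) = 6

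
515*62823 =32353845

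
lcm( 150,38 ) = 2850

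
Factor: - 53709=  - 3^1*17903^1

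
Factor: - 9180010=-2^1*5^1*7^1*131143^1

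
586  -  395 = 191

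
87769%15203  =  11754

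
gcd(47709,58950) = 9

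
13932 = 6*2322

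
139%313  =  139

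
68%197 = 68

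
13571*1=13571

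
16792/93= 180 + 52/93 = 180.56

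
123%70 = 53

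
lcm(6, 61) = 366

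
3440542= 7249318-3808776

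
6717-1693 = 5024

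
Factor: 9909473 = 7^1*1415639^1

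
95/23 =4 + 3/23 = 4.13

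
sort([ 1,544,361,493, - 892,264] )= [ - 892,1 , 264, 361,  493, 544 ] 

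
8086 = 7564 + 522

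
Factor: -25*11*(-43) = 5^2*11^1*43^1 =11825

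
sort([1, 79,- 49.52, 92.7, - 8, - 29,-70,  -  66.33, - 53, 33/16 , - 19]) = [ - 70, - 66.33, - 53,-49.52,  -  29, - 19 , - 8 , 1,33/16, 79,92.7 ]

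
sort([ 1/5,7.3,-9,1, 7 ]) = [-9,1/5,1, 7,  7.3]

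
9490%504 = 418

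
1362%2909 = 1362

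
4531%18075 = 4531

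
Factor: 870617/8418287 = 11^1*73^( - 1)*79147^1*115319^( - 1) 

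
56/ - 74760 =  - 1/1335 = -0.00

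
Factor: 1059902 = 2^1 * 37^1 * 14323^1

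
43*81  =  3483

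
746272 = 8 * 93284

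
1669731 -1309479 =360252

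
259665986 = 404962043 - 145296057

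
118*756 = 89208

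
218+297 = 515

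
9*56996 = 512964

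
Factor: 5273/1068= 2^(- 2 )*3^( - 1)*89^( - 1)*5273^1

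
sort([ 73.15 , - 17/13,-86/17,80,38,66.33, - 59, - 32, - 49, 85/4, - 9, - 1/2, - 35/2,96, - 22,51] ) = [ - 59, - 49, - 32, - 22,-35/2 , - 9,-86/17 , - 17/13 ,  -  1/2,85/4,38, 51,66.33,73.15,  80, 96 ]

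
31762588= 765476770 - 733714182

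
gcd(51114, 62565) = 3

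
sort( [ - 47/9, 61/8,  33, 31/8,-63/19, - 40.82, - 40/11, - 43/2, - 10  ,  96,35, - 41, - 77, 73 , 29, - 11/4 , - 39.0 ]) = [ - 77 , - 41, - 40.82, - 39.0, - 43/2, - 10,-47/9, - 40/11,  -  63/19, - 11/4,31/8 , 61/8, 29, 33, 35, 73, 96 ] 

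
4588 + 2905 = 7493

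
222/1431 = 74/477 = 0.16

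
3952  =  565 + 3387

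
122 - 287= -165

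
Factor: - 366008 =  - 2^3*45751^1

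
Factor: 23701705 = 5^1*1093^1*4337^1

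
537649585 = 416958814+120690771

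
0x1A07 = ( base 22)dgj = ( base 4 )1220013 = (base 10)6663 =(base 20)GD3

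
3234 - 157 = 3077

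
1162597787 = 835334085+327263702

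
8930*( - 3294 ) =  -29415420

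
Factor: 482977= 11^1*23^2*83^1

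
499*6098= 3042902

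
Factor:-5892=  -2^2*3^1*  491^1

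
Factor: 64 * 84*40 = 2^11*3^1*5^1*7^1 = 215040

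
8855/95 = 1771/19 = 93.21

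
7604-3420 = 4184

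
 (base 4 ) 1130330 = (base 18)1068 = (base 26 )8KK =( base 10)5948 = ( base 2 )1011100111100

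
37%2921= 37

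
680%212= 44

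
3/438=1/146 = 0.01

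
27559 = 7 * 3937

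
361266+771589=1132855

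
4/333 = 4/333 = 0.01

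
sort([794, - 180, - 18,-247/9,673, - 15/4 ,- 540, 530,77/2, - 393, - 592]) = [- 592, -540 , - 393,  -  180 , - 247/9, - 18, - 15/4,77/2, 530, 673, 794 ]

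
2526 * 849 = 2144574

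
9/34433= 9/34433 = 0.00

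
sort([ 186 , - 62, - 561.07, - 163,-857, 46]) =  [-857, - 561.07, - 163, - 62, 46,  186]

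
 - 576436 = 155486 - 731922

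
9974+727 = 10701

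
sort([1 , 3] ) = [ 1,3]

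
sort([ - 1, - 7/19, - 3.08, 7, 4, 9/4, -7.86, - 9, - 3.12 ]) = [  -  9, - 7.86 , - 3.12, - 3.08, - 1 , -7/19, 9/4, 4, 7 ]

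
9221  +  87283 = 96504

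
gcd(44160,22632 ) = 552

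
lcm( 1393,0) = 0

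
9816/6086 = 1 + 1865/3043 = 1.61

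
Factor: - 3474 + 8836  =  2^1*7^1*383^1 = 5362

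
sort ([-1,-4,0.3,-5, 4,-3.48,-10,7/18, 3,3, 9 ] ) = [ - 10,-5, - 4,-3.48, - 1 , 0.3, 7/18,3,3,  4,9] 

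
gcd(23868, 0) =23868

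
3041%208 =129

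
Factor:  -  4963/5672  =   - 7/8 = - 2^( - 3 )*7^1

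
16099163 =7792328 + 8306835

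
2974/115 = 2974/115 = 25.86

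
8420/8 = 1052 + 1/2 = 1052.50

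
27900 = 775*36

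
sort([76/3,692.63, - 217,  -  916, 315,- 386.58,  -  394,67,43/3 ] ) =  [ - 916, -394, - 386.58,- 217,43/3,  76/3,67,315, 692.63 ] 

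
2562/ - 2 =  - 1281/1  =  - 1281.00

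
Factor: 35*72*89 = 2^3*3^2*5^1*7^1*89^1 = 224280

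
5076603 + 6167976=11244579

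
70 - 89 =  - 19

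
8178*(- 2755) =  - 22530390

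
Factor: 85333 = 85333^1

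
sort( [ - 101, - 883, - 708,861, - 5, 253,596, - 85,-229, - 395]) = [-883, - 708,-395, - 229, - 101, - 85, - 5,253,596, 861] 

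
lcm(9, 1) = 9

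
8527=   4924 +3603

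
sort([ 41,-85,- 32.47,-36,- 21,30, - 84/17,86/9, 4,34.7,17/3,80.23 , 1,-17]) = [-85, - 36,- 32.47,-21, - 17, - 84/17,1, 4, 17/3, 86/9,30,34.7,41,80.23]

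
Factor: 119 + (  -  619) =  - 2^2*5^3 =- 500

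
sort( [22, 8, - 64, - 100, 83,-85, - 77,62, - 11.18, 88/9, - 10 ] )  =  [ - 100,-85, - 77, - 64, - 11.18, - 10, 8,88/9,  22,62,83]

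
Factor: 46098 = 2^1*3^2 * 13^1*197^1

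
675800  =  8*84475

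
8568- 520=8048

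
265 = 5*53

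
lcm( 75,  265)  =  3975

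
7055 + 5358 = 12413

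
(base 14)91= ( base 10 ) 127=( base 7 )241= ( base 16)7F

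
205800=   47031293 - 46825493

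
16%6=4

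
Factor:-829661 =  - 7^1*29^1*61^1*67^1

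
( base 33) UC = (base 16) 3ea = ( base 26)1ce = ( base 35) SM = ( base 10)1002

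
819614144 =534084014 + 285530130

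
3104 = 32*97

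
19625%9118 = 1389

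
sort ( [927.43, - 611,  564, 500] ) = [-611,500,564, 927.43]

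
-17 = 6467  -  6484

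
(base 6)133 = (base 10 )57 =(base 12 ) 49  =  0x39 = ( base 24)29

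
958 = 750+208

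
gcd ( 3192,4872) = 168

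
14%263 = 14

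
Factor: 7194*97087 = 2^1*3^1*11^1*17^1*109^1*5711^1 = 698443878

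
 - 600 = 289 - 889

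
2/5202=1/2601 = 0.00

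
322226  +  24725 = 346951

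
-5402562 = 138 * ( - 39149 )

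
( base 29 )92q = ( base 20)J2D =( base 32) 7f5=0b1110111100101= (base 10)7653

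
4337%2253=2084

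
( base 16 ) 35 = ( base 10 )53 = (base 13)41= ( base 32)1L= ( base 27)1Q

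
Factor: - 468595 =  - 5^1* 93719^1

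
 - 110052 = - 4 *27513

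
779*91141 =70998839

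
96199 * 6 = 577194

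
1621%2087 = 1621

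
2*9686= 19372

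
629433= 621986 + 7447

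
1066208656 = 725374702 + 340833954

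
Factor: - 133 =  - 7^1 * 19^1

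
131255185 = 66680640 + 64574545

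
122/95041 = 122/95041 = 0.00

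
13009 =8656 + 4353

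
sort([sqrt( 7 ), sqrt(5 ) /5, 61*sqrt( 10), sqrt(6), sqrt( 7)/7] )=[ sqrt( 7)/7,sqrt( 5 )/5,sqrt( 6),  sqrt(7 ),  61*sqrt( 10 )]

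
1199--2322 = 3521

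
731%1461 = 731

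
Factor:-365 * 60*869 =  - 19031100 = -2^2*3^1*5^2*11^1*73^1* 79^1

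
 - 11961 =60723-72684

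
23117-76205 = -53088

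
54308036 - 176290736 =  - 121982700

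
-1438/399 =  - 1438/399 =-  3.60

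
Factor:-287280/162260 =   -  108/61 = - 2^2*3^3*61^ (  -  1)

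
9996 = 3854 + 6142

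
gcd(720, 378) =18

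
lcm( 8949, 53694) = 53694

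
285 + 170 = 455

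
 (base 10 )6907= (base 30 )7K7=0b1101011111011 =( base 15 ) 20A7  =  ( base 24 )bnj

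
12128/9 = 1347 + 5/9= 1347.56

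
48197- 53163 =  - 4966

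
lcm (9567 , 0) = 0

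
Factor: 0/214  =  0^1 = 0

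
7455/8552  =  7455/8552 = 0.87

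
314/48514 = 157/24257 = 0.01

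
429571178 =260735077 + 168836101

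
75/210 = 5/14  =  0.36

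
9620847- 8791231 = 829616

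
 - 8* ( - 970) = 7760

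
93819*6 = 562914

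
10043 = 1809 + 8234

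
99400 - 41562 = 57838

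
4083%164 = 147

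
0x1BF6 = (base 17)17d1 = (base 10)7158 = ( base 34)66I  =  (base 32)6VM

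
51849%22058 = 7733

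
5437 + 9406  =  14843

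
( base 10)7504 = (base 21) h07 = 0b1110101010000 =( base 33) 6td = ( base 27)A7P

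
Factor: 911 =911^1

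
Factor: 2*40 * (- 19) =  - 1520 = -  2^4*5^1 * 19^1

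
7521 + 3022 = 10543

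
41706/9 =4634 = 4634.00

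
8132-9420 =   -  1288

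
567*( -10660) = -6044220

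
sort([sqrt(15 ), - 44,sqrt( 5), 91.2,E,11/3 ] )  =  [ - 44, sqrt( 5),E, 11/3, sqrt( 15), 91.2] 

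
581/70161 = 83/10023 = 0.01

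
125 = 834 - 709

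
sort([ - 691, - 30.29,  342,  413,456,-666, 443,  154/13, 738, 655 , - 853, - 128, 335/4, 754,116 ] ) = [-853, - 691, - 666, - 128 , - 30.29 , 154/13 , 335/4,116 , 342, 413, 443,456 , 655,738, 754]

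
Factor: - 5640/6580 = - 6/7  =  - 2^1*3^1*7^( - 1)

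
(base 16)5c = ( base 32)2s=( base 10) 92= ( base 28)38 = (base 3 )10102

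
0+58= 58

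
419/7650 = 419/7650 = 0.05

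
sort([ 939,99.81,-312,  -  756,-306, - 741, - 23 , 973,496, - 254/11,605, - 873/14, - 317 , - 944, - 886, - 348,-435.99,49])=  [ - 944, -886,- 756, - 741, - 435.99, -348, - 317, -312,-306, - 873/14, - 254/11 ,-23,49, 99.81, 496,  605,939,973 ]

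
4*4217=16868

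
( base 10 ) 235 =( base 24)9j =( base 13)151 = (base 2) 11101011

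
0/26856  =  0 = 0.00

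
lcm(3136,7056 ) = 28224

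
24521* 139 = 3408419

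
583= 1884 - 1301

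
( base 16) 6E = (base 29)3n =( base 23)4i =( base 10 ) 110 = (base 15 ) 75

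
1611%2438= 1611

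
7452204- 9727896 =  - 2275692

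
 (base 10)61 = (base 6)141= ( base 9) 67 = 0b111101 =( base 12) 51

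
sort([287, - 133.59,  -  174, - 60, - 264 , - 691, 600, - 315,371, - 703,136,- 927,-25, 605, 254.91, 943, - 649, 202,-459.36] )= [-927,-703, - 691, - 649, - 459.36, - 315, - 264,-174 , - 133.59,-60, - 25,136, 202,254.91,287, 371, 600,605, 943]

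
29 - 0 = 29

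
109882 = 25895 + 83987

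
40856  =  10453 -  - 30403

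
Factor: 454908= 2^2*3^1 * 167^1 *227^1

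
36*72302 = 2602872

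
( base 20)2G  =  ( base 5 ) 211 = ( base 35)1L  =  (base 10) 56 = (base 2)111000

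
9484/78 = 121+ 23/39 = 121.59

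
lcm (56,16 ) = 112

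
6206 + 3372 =9578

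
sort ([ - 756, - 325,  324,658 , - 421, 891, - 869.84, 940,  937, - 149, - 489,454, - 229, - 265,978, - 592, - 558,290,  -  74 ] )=[ - 869.84,-756, - 592,- 558, - 489, - 421, - 325,  -  265, - 229, -149, - 74,290,324,454 , 658, 891 , 937,  940,978] 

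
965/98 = 9 + 83/98 = 9.85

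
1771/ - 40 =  - 1771/40=- 44.27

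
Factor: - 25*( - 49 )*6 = 2^1*3^1*5^2*7^2 = 7350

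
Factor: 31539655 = 5^1 *7^1 * 901133^1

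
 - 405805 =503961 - 909766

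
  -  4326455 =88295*( - 49 ) 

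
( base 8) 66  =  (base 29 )1P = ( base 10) 54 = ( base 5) 204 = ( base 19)2g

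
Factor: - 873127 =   -  727^1*1201^1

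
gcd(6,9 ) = 3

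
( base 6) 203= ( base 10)75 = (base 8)113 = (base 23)36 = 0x4b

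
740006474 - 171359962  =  568646512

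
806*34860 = 28097160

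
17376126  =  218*79707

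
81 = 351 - 270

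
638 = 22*29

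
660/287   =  660/287 = 2.30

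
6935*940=6518900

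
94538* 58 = 5483204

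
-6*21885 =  - 131310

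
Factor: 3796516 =2^2 * 949129^1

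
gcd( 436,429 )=1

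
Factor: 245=5^1*7^2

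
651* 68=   44268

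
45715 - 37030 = 8685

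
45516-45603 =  - 87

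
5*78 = 390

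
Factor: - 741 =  - 3^1 * 13^1 * 19^1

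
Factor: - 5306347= - 47^1*112901^1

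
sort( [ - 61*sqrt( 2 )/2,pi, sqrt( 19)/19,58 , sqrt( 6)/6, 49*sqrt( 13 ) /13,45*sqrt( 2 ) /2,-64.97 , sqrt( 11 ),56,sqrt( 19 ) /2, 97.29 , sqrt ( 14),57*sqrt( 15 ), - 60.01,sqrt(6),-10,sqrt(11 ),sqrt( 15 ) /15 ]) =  [ - 64.97, -60.01, - 61 *sqrt( 2 ) /2,-10,sqrt(19) /19, sqrt( 15) /15,sqrt( 6 ) /6,sqrt (19 )/2, sqrt( 6 ),  pi,sqrt(11 ),sqrt( 11), sqrt(14),49*sqrt(13) /13, 45*sqrt (2)/2,56, 58, 97.29,57 * sqrt(15 )]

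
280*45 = 12600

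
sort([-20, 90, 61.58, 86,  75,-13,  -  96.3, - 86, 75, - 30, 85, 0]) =[ - 96.3, - 86, - 30, - 20, - 13, 0 , 61.58, 75, 75, 85, 86, 90 ] 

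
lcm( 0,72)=0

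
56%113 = 56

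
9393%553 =545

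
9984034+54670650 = 64654684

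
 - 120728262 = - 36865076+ - 83863186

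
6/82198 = 3/41099 = 0.00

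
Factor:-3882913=  -  3882913^1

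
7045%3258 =529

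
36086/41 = 880 + 6/41 = 880.15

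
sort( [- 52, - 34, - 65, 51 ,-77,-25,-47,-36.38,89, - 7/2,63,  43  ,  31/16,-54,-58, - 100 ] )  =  [-100,-77, - 65, - 58,-54 , - 52,-47,-36.38,-34, - 25,-7/2 , 31/16, 43,  51,  63,89]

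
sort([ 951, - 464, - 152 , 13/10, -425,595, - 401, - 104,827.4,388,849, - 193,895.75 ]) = [-464, - 425, - 401, - 193,-152, - 104,13/10,388,595,827.4 , 849,895.75,951]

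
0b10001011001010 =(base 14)3362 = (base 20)1256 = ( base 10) 8906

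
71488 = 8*8936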